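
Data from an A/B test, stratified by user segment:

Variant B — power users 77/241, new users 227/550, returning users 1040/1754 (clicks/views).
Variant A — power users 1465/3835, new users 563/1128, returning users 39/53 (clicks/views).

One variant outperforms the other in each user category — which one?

Variant A

Power users: Variant B 77/241 = 32.0%, Variant A 1465/3835 = 38.2% → Variant A
New users: Variant B 227/550 = 41.3%, Variant A 563/1128 = 49.9% → Variant A
Returning users: Variant B 1040/1754 = 59.3%, Variant A 39/53 = 73.6% → Variant A
Variant A has the higher rate in all 3 groups.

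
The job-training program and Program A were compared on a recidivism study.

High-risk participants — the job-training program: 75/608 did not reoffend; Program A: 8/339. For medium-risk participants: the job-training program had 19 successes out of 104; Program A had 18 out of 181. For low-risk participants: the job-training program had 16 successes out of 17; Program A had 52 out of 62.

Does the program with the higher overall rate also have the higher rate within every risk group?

High-risk: the job-training program 75/608 = 12.3%, Program A 8/339 = 2.4% → the job-training program
Medium-risk: the job-training program 19/104 = 18.3%, Program A 18/181 = 9.9% → the job-training program
Low-risk: the job-training program 16/17 = 94.1%, Program A 52/62 = 83.9% → the job-training program
Overall: the job-training program 110/729 = 15.1%, Program A 78/582 = 13.4% → the job-training program
The job-training program wins overall and in every risk group — no reversal.

Yes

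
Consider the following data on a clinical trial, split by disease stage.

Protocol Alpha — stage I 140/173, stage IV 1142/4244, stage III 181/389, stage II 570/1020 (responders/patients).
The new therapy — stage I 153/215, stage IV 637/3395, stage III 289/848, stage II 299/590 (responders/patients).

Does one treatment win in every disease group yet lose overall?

No

Stage I: Protocol Alpha 140/173 = 80.9%, the new therapy 153/215 = 71.2% → Protocol Alpha
Stage IV: Protocol Alpha 1142/4244 = 26.9%, the new therapy 637/3395 = 18.8% → Protocol Alpha
Stage III: Protocol Alpha 181/389 = 46.5%, the new therapy 289/848 = 34.1% → Protocol Alpha
Stage II: Protocol Alpha 570/1020 = 55.9%, the new therapy 299/590 = 50.7% → Protocol Alpha
Overall: Protocol Alpha 2033/5826 = 34.9%, the new therapy 1378/5048 = 27.3% → Protocol Alpha
Protocol Alpha wins overall and in every disease group — no reversal.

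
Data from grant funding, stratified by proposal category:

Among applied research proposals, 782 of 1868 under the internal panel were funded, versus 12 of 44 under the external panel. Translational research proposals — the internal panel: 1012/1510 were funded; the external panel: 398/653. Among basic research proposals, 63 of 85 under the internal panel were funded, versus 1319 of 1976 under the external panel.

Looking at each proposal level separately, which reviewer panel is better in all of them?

the internal panel

Applied research: the internal panel 782/1868 = 41.9%, the external panel 12/44 = 27.3% → the internal panel
Translational research: the internal panel 1012/1510 = 67.0%, the external panel 398/653 = 60.9% → the internal panel
Basic research: the internal panel 63/85 = 74.1%, the external panel 1319/1976 = 66.8% → the internal panel
The internal panel has the higher rate in all 3 groups.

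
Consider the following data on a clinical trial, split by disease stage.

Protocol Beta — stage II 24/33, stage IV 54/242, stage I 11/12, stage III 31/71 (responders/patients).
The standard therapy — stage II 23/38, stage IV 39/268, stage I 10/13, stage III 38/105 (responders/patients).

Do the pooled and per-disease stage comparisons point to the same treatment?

Stage II: Protocol Beta 24/33 = 72.7%, the standard therapy 23/38 = 60.5% → Protocol Beta
Stage IV: Protocol Beta 54/242 = 22.3%, the standard therapy 39/268 = 14.6% → Protocol Beta
Stage I: Protocol Beta 11/12 = 91.7%, the standard therapy 10/13 = 76.9% → Protocol Beta
Stage III: Protocol Beta 31/71 = 43.7%, the standard therapy 38/105 = 36.2% → Protocol Beta
Overall: Protocol Beta 120/358 = 33.5%, the standard therapy 110/424 = 25.9% → Protocol Beta
Protocol Beta wins overall and in every disease group — no reversal.

Yes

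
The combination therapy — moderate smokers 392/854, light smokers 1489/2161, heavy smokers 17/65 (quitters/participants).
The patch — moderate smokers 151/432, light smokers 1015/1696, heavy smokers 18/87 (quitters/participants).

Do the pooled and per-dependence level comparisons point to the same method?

Moderate smokers: the combination therapy 392/854 = 45.9%, the patch 151/432 = 35.0% → the combination therapy
Light smokers: the combination therapy 1489/2161 = 68.9%, the patch 1015/1696 = 59.8% → the combination therapy
Heavy smokers: the combination therapy 17/65 = 26.2%, the patch 18/87 = 20.7% → the combination therapy
Overall: the combination therapy 1898/3080 = 61.6%, the patch 1184/2215 = 53.5% → the combination therapy
The combination therapy wins overall and in every dependence group — no reversal.

Yes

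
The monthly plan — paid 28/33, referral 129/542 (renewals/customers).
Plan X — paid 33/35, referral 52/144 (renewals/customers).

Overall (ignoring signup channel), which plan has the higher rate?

Paid: the monthly plan 28/33 = 84.8%, Plan X 33/35 = 94.3% → Plan X
Referral: the monthly plan 129/542 = 23.8%, Plan X 52/144 = 36.1% → Plan X
Overall: the monthly plan 157/575 = 27.3%, Plan X 85/179 = 47.5% → Plan X

Plan X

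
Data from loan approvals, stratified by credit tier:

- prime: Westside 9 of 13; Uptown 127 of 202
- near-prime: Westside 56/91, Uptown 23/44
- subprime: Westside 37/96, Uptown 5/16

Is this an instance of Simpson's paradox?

Prime: Westside 9/13 = 69.2%, Uptown 127/202 = 62.9% → Westside
Near-prime: Westside 56/91 = 61.5%, Uptown 23/44 = 52.3% → Westside
Subprime: Westside 37/96 = 38.5%, Uptown 5/16 = 31.2% → Westside
Overall: Westside 102/200 = 51.0%, Uptown 155/262 = 59.2% → Uptown
Westside wins each credit group but Uptown wins overall — the comparison reverses. Westside's applications skew toward subprime, which has a lower base rate.

Yes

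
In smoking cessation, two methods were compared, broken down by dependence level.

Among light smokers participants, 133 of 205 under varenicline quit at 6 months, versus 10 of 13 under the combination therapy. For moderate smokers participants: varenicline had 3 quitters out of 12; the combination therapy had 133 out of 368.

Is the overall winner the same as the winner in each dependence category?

No

Light smokers: varenicline 133/205 = 64.9%, the combination therapy 10/13 = 76.9% → the combination therapy
Moderate smokers: varenicline 3/12 = 25.0%, the combination therapy 133/368 = 36.1% → the combination therapy
Overall: varenicline 136/217 = 62.7%, the combination therapy 143/381 = 37.5% → varenicline
The combination therapy wins each dependence group but varenicline wins overall — the comparison reverses. The combination therapy's participants skew toward moderate smokers, which has a lower base rate.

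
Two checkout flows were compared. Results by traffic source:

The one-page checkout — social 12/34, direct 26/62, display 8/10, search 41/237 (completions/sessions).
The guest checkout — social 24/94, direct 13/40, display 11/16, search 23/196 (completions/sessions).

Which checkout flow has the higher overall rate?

the one-page checkout

Social: the one-page checkout 12/34 = 35.3%, the guest checkout 24/94 = 25.5% → the one-page checkout
Direct: the one-page checkout 26/62 = 41.9%, the guest checkout 13/40 = 32.5% → the one-page checkout
Display: the one-page checkout 8/10 = 80.0%, the guest checkout 11/16 = 68.8% → the one-page checkout
Search: the one-page checkout 41/237 = 17.3%, the guest checkout 23/196 = 11.7% → the one-page checkout
Overall: the one-page checkout 87/343 = 25.4%, the guest checkout 71/346 = 20.5% → the one-page checkout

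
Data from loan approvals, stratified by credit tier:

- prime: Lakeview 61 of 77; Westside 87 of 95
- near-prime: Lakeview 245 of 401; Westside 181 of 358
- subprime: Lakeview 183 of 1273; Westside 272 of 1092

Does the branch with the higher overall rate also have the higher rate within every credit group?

No

Prime: Lakeview 61/77 = 79.2%, Westside 87/95 = 91.6% → Westside
Near-prime: Lakeview 245/401 = 61.1%, Westside 181/358 = 50.6% → Lakeview
Subprime: Lakeview 183/1273 = 14.4%, Westside 272/1092 = 24.9% → Westside
Overall: Lakeview 489/1751 = 27.9%, Westside 540/1545 = 35.0% → Westside
Neither sweeps: Lakeview wins 1 of 3 groups, Westside wins 2. Westside wins overall but not every group — no Simpson reversal.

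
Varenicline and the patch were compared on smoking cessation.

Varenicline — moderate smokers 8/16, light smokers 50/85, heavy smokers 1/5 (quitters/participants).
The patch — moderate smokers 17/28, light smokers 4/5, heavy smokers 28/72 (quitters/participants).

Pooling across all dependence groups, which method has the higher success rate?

varenicline

Moderate smokers: varenicline 8/16 = 50.0%, the patch 17/28 = 60.7% → the patch
Light smokers: varenicline 50/85 = 58.8%, the patch 4/5 = 80.0% → the patch
Heavy smokers: varenicline 1/5 = 20.0%, the patch 28/72 = 38.9% → the patch
Overall: varenicline 59/106 = 55.7%, the patch 49/105 = 46.7% → varenicline
(The patch wins every dependence group but varenicline wins overall — the patch's participants skew toward the low-rate heavy smokers group.)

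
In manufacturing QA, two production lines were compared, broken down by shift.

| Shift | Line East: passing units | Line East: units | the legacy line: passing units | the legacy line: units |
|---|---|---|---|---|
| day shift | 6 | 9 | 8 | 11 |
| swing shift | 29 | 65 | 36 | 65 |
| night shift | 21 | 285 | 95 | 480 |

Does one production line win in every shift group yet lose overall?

No

Day shift: Line East 6/9 = 66.7%, the legacy line 8/11 = 72.7% → the legacy line
Swing shift: Line East 29/65 = 44.6%, the legacy line 36/65 = 55.4% → the legacy line
Night shift: Line East 21/285 = 7.4%, the legacy line 95/480 = 19.8% → the legacy line
Overall: Line East 56/359 = 15.6%, the legacy line 139/556 = 25.0% → the legacy line
The legacy line wins overall and in every shift group — no reversal.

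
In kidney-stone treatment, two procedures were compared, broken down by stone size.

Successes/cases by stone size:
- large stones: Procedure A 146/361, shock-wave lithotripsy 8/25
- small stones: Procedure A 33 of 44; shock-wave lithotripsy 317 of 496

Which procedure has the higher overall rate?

Large stones: Procedure A 146/361 = 40.4%, shock-wave lithotripsy 8/25 = 32.0% → Procedure A
Small stones: Procedure A 33/44 = 75.0%, shock-wave lithotripsy 317/496 = 63.9% → Procedure A
Overall: Procedure A 179/405 = 44.2%, shock-wave lithotripsy 325/521 = 62.4% → shock-wave lithotripsy
(Procedure A wins every stone group but shock-wave lithotripsy wins overall — Procedure A's cases skew toward the low-rate large stones group.)

shock-wave lithotripsy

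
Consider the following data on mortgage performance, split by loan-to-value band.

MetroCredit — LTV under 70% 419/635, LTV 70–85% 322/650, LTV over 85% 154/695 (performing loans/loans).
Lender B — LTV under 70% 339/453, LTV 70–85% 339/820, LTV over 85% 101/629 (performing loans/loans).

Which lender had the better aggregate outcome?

LTV under 70%: MetroCredit 419/635 = 66.0%, Lender B 339/453 = 74.8% → Lender B
LTV 70–85%: MetroCredit 322/650 = 49.5%, Lender B 339/820 = 41.3% → MetroCredit
LTV over 85%: MetroCredit 154/695 = 22.2%, Lender B 101/629 = 16.1% → MetroCredit
Overall: MetroCredit 895/1980 = 45.2%, Lender B 779/1902 = 41.0% → MetroCredit
(Neither sweeps every loan-to-value group, but MetroCredit has the higher pooled rate.)

MetroCredit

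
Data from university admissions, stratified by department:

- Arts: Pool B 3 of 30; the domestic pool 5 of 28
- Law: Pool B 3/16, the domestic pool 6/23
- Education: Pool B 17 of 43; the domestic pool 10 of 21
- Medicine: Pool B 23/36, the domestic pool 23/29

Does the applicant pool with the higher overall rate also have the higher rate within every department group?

Arts: Pool B 3/30 = 10.0%, the domestic pool 5/28 = 17.9% → the domestic pool
Law: Pool B 3/16 = 18.8%, the domestic pool 6/23 = 26.1% → the domestic pool
Education: Pool B 17/43 = 39.5%, the domestic pool 10/21 = 47.6% → the domestic pool
Medicine: Pool B 23/36 = 63.9%, the domestic pool 23/29 = 79.3% → the domestic pool
Overall: Pool B 46/125 = 36.8%, the domestic pool 44/101 = 43.6% → the domestic pool
The domestic pool wins overall and in every department group — no reversal.

Yes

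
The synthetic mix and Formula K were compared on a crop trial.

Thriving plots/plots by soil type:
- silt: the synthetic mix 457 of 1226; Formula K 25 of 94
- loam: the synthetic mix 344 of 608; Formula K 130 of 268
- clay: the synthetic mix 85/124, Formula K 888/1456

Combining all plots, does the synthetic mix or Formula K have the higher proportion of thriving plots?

Silt: the synthetic mix 457/1226 = 37.3%, Formula K 25/94 = 26.6% → the synthetic mix
Loam: the synthetic mix 344/608 = 56.6%, Formula K 130/268 = 48.5% → the synthetic mix
Clay: the synthetic mix 85/124 = 68.5%, Formula K 888/1456 = 61.0% → the synthetic mix
Overall: the synthetic mix 886/1958 = 45.3%, Formula K 1043/1818 = 57.4% → Formula K
(The synthetic mix wins every soil group but Formula K wins overall — the synthetic mix's plots skew toward the low-rate silt group.)

Formula K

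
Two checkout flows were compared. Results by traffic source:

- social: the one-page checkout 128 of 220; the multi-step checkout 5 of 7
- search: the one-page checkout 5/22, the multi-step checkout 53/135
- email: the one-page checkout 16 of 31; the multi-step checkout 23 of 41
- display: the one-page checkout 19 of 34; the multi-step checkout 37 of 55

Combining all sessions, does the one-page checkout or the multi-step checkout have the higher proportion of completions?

Social: the one-page checkout 128/220 = 58.2%, the multi-step checkout 5/7 = 71.4% → the multi-step checkout
Search: the one-page checkout 5/22 = 22.7%, the multi-step checkout 53/135 = 39.3% → the multi-step checkout
Email: the one-page checkout 16/31 = 51.6%, the multi-step checkout 23/41 = 56.1% → the multi-step checkout
Display: the one-page checkout 19/34 = 55.9%, the multi-step checkout 37/55 = 67.3% → the multi-step checkout
Overall: the one-page checkout 168/307 = 54.7%, the multi-step checkout 118/238 = 49.6% → the one-page checkout
(The multi-step checkout wins every traffic group but the one-page checkout wins overall — the multi-step checkout's sessions skew toward the low-rate search group.)

the one-page checkout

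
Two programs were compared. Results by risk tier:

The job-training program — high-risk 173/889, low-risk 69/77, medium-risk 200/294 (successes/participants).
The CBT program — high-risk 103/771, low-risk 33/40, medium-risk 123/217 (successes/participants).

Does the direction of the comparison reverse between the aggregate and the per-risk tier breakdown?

No

High-risk: the job-training program 173/889 = 19.5%, the CBT program 103/771 = 13.4% → the job-training program
Low-risk: the job-training program 69/77 = 89.6%, the CBT program 33/40 = 82.5% → the job-training program
Medium-risk: the job-training program 200/294 = 68.0%, the CBT program 123/217 = 56.7% → the job-training program
Overall: the job-training program 442/1260 = 35.1%, the CBT program 259/1028 = 25.2% → the job-training program
The job-training program wins overall and in every risk group — no reversal.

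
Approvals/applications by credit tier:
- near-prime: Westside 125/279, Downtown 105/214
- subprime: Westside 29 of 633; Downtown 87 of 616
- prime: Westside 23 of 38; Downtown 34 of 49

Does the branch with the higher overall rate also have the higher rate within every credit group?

Near-prime: Westside 125/279 = 44.8%, Downtown 105/214 = 49.1% → Downtown
Subprime: Westside 29/633 = 4.6%, Downtown 87/616 = 14.1% → Downtown
Prime: Westside 23/38 = 60.5%, Downtown 34/49 = 69.4% → Downtown
Overall: Westside 177/950 = 18.6%, Downtown 226/879 = 25.7% → Downtown
Downtown wins overall and in every credit group — no reversal.

Yes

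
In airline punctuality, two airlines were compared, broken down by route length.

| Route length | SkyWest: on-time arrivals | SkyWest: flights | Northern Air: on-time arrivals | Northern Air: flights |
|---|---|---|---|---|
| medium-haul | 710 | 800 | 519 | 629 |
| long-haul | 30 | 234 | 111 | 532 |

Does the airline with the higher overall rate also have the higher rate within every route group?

Medium-haul: SkyWest 710/800 = 88.8%, Northern Air 519/629 = 82.5% → SkyWest
Long-haul: SkyWest 30/234 = 12.8%, Northern Air 111/532 = 20.9% → Northern Air
Overall: SkyWest 740/1034 = 71.6%, Northern Air 630/1161 = 54.3% → SkyWest
Neither sweeps: SkyWest wins 1 of 2 groups, Northern Air wins 1. SkyWest wins overall but not every group — no Simpson reversal.

No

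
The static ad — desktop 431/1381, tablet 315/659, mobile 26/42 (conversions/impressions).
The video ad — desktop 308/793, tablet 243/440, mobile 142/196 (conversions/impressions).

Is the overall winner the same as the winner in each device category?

Desktop: the static ad 431/1381 = 31.2%, the video ad 308/793 = 38.8% → the video ad
Tablet: the static ad 315/659 = 47.8%, the video ad 243/440 = 55.2% → the video ad
Mobile: the static ad 26/42 = 61.9%, the video ad 142/196 = 72.4% → the video ad
Overall: the static ad 772/2082 = 37.1%, the video ad 693/1429 = 48.5% → the video ad
The video ad wins overall and in every device group — no reversal.

Yes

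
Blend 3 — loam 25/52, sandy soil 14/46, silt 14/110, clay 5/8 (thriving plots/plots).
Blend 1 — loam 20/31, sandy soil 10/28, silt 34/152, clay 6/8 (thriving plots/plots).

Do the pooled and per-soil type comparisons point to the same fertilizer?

Loam: Blend 3 25/52 = 48.1%, Blend 1 20/31 = 64.5% → Blend 1
Sandy soil: Blend 3 14/46 = 30.4%, Blend 1 10/28 = 35.7% → Blend 1
Silt: Blend 3 14/110 = 12.7%, Blend 1 34/152 = 22.4% → Blend 1
Clay: Blend 3 5/8 = 62.5%, Blend 1 6/8 = 75.0% → Blend 1
Overall: Blend 3 58/216 = 26.9%, Blend 1 70/219 = 32.0% → Blend 1
Blend 1 wins overall and in every soil group — no reversal.

Yes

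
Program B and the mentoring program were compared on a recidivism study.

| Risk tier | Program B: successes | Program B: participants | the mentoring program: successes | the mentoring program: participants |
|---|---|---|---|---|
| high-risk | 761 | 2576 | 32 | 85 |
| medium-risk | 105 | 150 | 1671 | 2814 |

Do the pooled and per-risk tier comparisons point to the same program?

No

High-risk: Program B 761/2576 = 29.5%, the mentoring program 32/85 = 37.6% → the mentoring program
Medium-risk: Program B 105/150 = 70.0%, the mentoring program 1671/2814 = 59.4% → Program B
Overall: Program B 866/2726 = 31.8%, the mentoring program 1703/2899 = 58.7% → the mentoring program
Neither sweeps: Program B wins 1 of 2 groups, the mentoring program wins 1. The mentoring program wins overall but not every group — no Simpson reversal.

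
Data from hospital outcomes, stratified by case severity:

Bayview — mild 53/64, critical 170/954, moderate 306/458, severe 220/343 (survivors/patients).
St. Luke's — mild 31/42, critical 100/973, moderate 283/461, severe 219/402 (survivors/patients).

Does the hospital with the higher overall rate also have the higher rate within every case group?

Yes

Mild: Bayview 53/64 = 82.8%, St. Luke's 31/42 = 73.8% → Bayview
Critical: Bayview 170/954 = 17.8%, St. Luke's 100/973 = 10.3% → Bayview
Moderate: Bayview 306/458 = 66.8%, St. Luke's 283/461 = 61.4% → Bayview
Severe: Bayview 220/343 = 64.1%, St. Luke's 219/402 = 54.5% → Bayview
Overall: Bayview 749/1819 = 41.2%, St. Luke's 633/1878 = 33.7% → Bayview
Bayview wins overall and in every case group — no reversal.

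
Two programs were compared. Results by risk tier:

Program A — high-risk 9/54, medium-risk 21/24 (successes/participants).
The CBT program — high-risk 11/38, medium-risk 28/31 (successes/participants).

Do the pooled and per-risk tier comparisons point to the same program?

Yes

High-risk: Program A 9/54 = 16.7%, the CBT program 11/38 = 28.9% → the CBT program
Medium-risk: Program A 21/24 = 87.5%, the CBT program 28/31 = 90.3% → the CBT program
Overall: Program A 30/78 = 38.5%, the CBT program 39/69 = 56.5% → the CBT program
The CBT program wins overall and in every risk group — no reversal.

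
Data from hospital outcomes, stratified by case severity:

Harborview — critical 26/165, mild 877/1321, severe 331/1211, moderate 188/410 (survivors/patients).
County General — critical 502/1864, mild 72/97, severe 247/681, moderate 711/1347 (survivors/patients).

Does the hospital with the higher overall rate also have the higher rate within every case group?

Critical: Harborview 26/165 = 15.8%, County General 502/1864 = 26.9% → County General
Mild: Harborview 877/1321 = 66.4%, County General 72/97 = 74.2% → County General
Severe: Harborview 331/1211 = 27.3%, County General 247/681 = 36.3% → County General
Moderate: Harborview 188/410 = 45.9%, County General 711/1347 = 52.8% → County General
Overall: Harborview 1422/3107 = 45.8%, County General 1532/3989 = 38.4% → Harborview
County General wins each case group but Harborview wins overall — the comparison reverses. County General's patients skew toward critical, which has a lower base rate.

No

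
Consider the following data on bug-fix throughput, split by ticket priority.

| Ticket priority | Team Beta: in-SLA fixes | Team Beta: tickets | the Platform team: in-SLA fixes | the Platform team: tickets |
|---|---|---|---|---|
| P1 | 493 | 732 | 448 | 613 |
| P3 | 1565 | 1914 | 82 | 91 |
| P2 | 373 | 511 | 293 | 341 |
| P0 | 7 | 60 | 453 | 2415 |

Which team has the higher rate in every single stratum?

the Platform team

P1: Team Beta 493/732 = 67.3%, the Platform team 448/613 = 73.1% → the Platform team
P3: Team Beta 1565/1914 = 81.8%, the Platform team 82/91 = 90.1% → the Platform team
P2: Team Beta 373/511 = 73.0%, the Platform team 293/341 = 85.9% → the Platform team
P0: Team Beta 7/60 = 11.7%, the Platform team 453/2415 = 18.8% → the Platform team
The Platform team has the higher rate in all 4 groups.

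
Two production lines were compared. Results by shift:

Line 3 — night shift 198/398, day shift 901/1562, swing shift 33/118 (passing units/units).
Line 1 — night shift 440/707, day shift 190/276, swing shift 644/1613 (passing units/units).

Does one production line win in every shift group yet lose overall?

Night shift: Line 3 198/398 = 49.7%, Line 1 440/707 = 62.2% → Line 1
Day shift: Line 3 901/1562 = 57.7%, Line 1 190/276 = 68.8% → Line 1
Swing shift: Line 3 33/118 = 28.0%, Line 1 644/1613 = 39.9% → Line 1
Overall: Line 3 1132/2078 = 54.5%, Line 1 1274/2596 = 49.1% → Line 3
Line 1 wins each shift group but Line 3 wins overall — the comparison reverses. Line 1's units skew toward swing shift, which has a lower base rate.

Yes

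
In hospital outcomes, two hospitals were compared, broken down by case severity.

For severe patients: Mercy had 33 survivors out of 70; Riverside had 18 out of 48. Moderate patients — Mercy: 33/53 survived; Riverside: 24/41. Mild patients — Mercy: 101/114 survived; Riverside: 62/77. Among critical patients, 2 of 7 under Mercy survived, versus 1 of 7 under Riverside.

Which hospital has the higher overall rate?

Severe: Mercy 33/70 = 47.1%, Riverside 18/48 = 37.5% → Mercy
Moderate: Mercy 33/53 = 62.3%, Riverside 24/41 = 58.5% → Mercy
Mild: Mercy 101/114 = 88.6%, Riverside 62/77 = 80.5% → Mercy
Critical: Mercy 2/7 = 28.6%, Riverside 1/7 = 14.3% → Mercy
Overall: Mercy 169/244 = 69.3%, Riverside 105/173 = 60.7% → Mercy

Mercy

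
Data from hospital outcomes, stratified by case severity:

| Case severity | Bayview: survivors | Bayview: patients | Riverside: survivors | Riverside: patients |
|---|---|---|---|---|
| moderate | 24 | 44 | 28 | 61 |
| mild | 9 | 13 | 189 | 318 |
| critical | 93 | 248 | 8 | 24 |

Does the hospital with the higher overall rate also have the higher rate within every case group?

Moderate: Bayview 24/44 = 54.5%, Riverside 28/61 = 45.9% → Bayview
Mild: Bayview 9/13 = 69.2%, Riverside 189/318 = 59.4% → Bayview
Critical: Bayview 93/248 = 37.5%, Riverside 8/24 = 33.3% → Bayview
Overall: Bayview 126/305 = 41.3%, Riverside 225/403 = 55.8% → Riverside
Bayview wins each case group but Riverside wins overall — the comparison reverses. Bayview's patients skew toward critical, which has a lower base rate.

No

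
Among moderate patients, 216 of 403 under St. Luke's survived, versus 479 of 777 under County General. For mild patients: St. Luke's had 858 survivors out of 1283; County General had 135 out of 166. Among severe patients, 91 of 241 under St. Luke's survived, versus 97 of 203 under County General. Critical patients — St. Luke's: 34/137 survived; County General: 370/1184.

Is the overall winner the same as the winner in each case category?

No

Moderate: St. Luke's 216/403 = 53.6%, County General 479/777 = 61.6% → County General
Mild: St. Luke's 858/1283 = 66.9%, County General 135/166 = 81.3% → County General
Severe: St. Luke's 91/241 = 37.8%, County General 97/203 = 47.8% → County General
Critical: St. Luke's 34/137 = 24.8%, County General 370/1184 = 31.2% → County General
Overall: St. Luke's 1199/2064 = 58.1%, County General 1081/2330 = 46.4% → St. Luke's
County General wins each case group but St. Luke's wins overall — the comparison reverses. County General's patients skew toward critical, which has a lower base rate.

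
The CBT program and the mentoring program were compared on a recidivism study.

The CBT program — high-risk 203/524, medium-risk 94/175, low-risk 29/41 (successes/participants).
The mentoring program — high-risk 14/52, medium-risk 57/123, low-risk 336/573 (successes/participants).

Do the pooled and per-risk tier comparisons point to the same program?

High-risk: the CBT program 203/524 = 38.7%, the mentoring program 14/52 = 26.9% → the CBT program
Medium-risk: the CBT program 94/175 = 53.7%, the mentoring program 57/123 = 46.3% → the CBT program
Low-risk: the CBT program 29/41 = 70.7%, the mentoring program 336/573 = 58.6% → the CBT program
Overall: the CBT program 326/740 = 44.1%, the mentoring program 407/748 = 54.4% → the mentoring program
The CBT program wins each risk group but the mentoring program wins overall — the comparison reverses. The CBT program's participants skew toward high-risk, which has a lower base rate.

No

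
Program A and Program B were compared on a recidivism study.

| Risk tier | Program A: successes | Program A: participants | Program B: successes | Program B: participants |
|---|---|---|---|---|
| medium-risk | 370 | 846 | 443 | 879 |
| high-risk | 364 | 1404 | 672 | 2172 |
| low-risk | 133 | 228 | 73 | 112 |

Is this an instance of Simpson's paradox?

Medium-risk: Program A 370/846 = 43.7%, Program B 443/879 = 50.4% → Program B
High-risk: Program A 364/1404 = 25.9%, Program B 672/2172 = 30.9% → Program B
Low-risk: Program A 133/228 = 58.3%, Program B 73/112 = 65.2% → Program B
Overall: Program A 867/2478 = 35.0%, Program B 1188/3163 = 37.6% → Program B
Program B wins overall and in every risk group — no reversal.

No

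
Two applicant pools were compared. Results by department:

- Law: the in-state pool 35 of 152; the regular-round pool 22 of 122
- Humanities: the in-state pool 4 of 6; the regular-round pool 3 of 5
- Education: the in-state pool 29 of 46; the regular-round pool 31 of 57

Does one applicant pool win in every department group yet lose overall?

No

Law: the in-state pool 35/152 = 23.0%, the regular-round pool 22/122 = 18.0% → the in-state pool
Humanities: the in-state pool 4/6 = 66.7%, the regular-round pool 3/5 = 60.0% → the in-state pool
Education: the in-state pool 29/46 = 63.0%, the regular-round pool 31/57 = 54.4% → the in-state pool
Overall: the in-state pool 68/204 = 33.3%, the regular-round pool 56/184 = 30.4% → the in-state pool
The in-state pool wins overall and in every department group — no reversal.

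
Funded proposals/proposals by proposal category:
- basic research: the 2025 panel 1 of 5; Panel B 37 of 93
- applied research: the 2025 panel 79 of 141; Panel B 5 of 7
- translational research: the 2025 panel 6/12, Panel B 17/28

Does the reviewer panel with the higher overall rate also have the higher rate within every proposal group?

Basic research: the 2025 panel 1/5 = 20.0%, Panel B 37/93 = 39.8% → Panel B
Applied research: the 2025 panel 79/141 = 56.0%, Panel B 5/7 = 71.4% → Panel B
Translational research: the 2025 panel 6/12 = 50.0%, Panel B 17/28 = 60.7% → Panel B
Overall: the 2025 panel 86/158 = 54.4%, Panel B 59/128 = 46.1% → the 2025 panel
Panel B wins each proposal group but the 2025 panel wins overall — the comparison reverses. Panel B's proposals skew toward basic research, which has a lower base rate.

No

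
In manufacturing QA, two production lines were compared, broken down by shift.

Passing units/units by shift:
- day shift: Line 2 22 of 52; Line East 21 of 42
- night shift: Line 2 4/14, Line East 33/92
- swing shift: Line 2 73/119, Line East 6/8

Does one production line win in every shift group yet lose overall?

Day shift: Line 2 22/52 = 42.3%, Line East 21/42 = 50.0% → Line East
Night shift: Line 2 4/14 = 28.6%, Line East 33/92 = 35.9% → Line East
Swing shift: Line 2 73/119 = 61.3%, Line East 6/8 = 75.0% → Line East
Overall: Line 2 99/185 = 53.5%, Line East 60/142 = 42.3% → Line 2
Line East wins each shift group but Line 2 wins overall — the comparison reverses. Line East's units skew toward night shift, which has a lower base rate.

Yes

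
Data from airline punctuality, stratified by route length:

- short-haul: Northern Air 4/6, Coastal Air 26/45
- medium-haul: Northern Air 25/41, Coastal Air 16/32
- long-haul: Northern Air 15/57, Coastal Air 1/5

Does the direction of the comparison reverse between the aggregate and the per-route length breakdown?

Yes

Short-haul: Northern Air 4/6 = 66.7%, Coastal Air 26/45 = 57.8% → Northern Air
Medium-haul: Northern Air 25/41 = 61.0%, Coastal Air 16/32 = 50.0% → Northern Air
Long-haul: Northern Air 15/57 = 26.3%, Coastal Air 1/5 = 20.0% → Northern Air
Overall: Northern Air 44/104 = 42.3%, Coastal Air 43/82 = 52.4% → Coastal Air
Northern Air wins each route group but Coastal Air wins overall — the comparison reverses. Northern Air's flights skew toward long-haul, which has a lower base rate.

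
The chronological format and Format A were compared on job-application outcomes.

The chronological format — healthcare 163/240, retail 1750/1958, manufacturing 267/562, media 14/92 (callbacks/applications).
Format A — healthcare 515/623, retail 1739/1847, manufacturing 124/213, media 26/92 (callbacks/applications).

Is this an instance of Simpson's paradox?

Healthcare: the chronological format 163/240 = 67.9%, Format A 515/623 = 82.7% → Format A
Retail: the chronological format 1750/1958 = 89.4%, Format A 1739/1847 = 94.2% → Format A
Manufacturing: the chronological format 267/562 = 47.5%, Format A 124/213 = 58.2% → Format A
Media: the chronological format 14/92 = 15.2%, Format A 26/92 = 28.3% → Format A
Overall: the chronological format 2194/2852 = 76.9%, Format A 2404/2775 = 86.6% → Format A
Format A wins overall and in every industry group — no reversal.

No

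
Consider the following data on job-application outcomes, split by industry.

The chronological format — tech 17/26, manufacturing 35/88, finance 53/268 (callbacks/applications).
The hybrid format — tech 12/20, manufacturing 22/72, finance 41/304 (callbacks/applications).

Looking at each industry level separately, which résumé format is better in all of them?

Tech: the chronological format 17/26 = 65.4%, the hybrid format 12/20 = 60.0% → the chronological format
Manufacturing: the chronological format 35/88 = 39.8%, the hybrid format 22/72 = 30.6% → the chronological format
Finance: the chronological format 53/268 = 19.8%, the hybrid format 41/304 = 13.5% → the chronological format
The chronological format has the higher rate in all 3 groups.

the chronological format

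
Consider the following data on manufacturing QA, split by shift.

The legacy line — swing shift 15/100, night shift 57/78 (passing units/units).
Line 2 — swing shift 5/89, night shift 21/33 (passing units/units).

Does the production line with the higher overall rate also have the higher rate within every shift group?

Swing shift: the legacy line 15/100 = 15.0%, Line 2 5/89 = 5.6% → the legacy line
Night shift: the legacy line 57/78 = 73.1%, Line 2 21/33 = 63.6% → the legacy line
Overall: the legacy line 72/178 = 40.4%, Line 2 26/122 = 21.3% → the legacy line
The legacy line wins overall and in every shift group — no reversal.

Yes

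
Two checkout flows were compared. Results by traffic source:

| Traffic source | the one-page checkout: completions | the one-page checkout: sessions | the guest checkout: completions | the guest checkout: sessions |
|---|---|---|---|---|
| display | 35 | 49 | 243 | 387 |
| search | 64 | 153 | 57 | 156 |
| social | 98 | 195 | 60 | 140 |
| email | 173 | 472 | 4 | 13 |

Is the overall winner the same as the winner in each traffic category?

No

Display: the one-page checkout 35/49 = 71.4%, the guest checkout 243/387 = 62.8% → the one-page checkout
Search: the one-page checkout 64/153 = 41.8%, the guest checkout 57/156 = 36.5% → the one-page checkout
Social: the one-page checkout 98/195 = 50.3%, the guest checkout 60/140 = 42.9% → the one-page checkout
Email: the one-page checkout 173/472 = 36.7%, the guest checkout 4/13 = 30.8% → the one-page checkout
Overall: the one-page checkout 370/869 = 42.6%, the guest checkout 364/696 = 52.3% → the guest checkout
The one-page checkout wins each traffic group but the guest checkout wins overall — the comparison reverses. The one-page checkout's sessions skew toward email, which has a lower base rate.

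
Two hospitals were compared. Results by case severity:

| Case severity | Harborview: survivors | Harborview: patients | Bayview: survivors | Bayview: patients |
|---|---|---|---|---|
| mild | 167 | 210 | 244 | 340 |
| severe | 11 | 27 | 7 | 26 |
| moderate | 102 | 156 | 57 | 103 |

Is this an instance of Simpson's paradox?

Mild: Harborview 167/210 = 79.5%, Bayview 244/340 = 71.8% → Harborview
Severe: Harborview 11/27 = 40.7%, Bayview 7/26 = 26.9% → Harborview
Moderate: Harborview 102/156 = 65.4%, Bayview 57/103 = 55.3% → Harborview
Overall: Harborview 280/393 = 71.2%, Bayview 308/469 = 65.7% → Harborview
Harborview wins overall and in every case group — no reversal.

No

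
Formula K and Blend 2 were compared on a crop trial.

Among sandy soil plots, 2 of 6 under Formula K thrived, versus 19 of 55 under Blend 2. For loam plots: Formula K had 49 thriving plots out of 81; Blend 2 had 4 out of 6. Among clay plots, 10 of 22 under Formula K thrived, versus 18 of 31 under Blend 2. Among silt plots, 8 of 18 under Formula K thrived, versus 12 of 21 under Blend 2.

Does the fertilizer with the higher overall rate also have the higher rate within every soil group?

Sandy soil: Formula K 2/6 = 33.3%, Blend 2 19/55 = 34.5% → Blend 2
Loam: Formula K 49/81 = 60.5%, Blend 2 4/6 = 66.7% → Blend 2
Clay: Formula K 10/22 = 45.5%, Blend 2 18/31 = 58.1% → Blend 2
Silt: Formula K 8/18 = 44.4%, Blend 2 12/21 = 57.1% → Blend 2
Overall: Formula K 69/127 = 54.3%, Blend 2 53/113 = 46.9% → Formula K
Blend 2 wins each soil group but Formula K wins overall — the comparison reverses. Blend 2's plots skew toward sandy soil, which has a lower base rate.

No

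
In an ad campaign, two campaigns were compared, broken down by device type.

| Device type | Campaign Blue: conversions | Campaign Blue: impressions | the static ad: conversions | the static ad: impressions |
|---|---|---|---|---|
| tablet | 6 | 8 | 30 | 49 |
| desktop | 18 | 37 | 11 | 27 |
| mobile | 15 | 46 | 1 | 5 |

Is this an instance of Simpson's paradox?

Tablet: Campaign Blue 6/8 = 75.0%, the static ad 30/49 = 61.2% → Campaign Blue
Desktop: Campaign Blue 18/37 = 48.6%, the static ad 11/27 = 40.7% → Campaign Blue
Mobile: Campaign Blue 15/46 = 32.6%, the static ad 1/5 = 20.0% → Campaign Blue
Overall: Campaign Blue 39/91 = 42.9%, the static ad 42/81 = 51.9% → the static ad
Campaign Blue wins each device group but the static ad wins overall — the comparison reverses. Campaign Blue's impressions skew toward mobile, which has a lower base rate.

Yes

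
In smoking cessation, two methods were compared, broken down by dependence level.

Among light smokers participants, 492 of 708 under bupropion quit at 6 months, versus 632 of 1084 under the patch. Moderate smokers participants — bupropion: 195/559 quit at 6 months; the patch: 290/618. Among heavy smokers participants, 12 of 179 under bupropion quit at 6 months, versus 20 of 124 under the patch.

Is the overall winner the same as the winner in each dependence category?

No

Light smokers: bupropion 492/708 = 69.5%, the patch 632/1084 = 58.3% → bupropion
Moderate smokers: bupropion 195/559 = 34.9%, the patch 290/618 = 46.9% → the patch
Heavy smokers: bupropion 12/179 = 6.7%, the patch 20/124 = 16.1% → the patch
Overall: bupropion 699/1446 = 48.3%, the patch 942/1826 = 51.6% → the patch
Neither sweeps: bupropion wins 1 of 3 groups, the patch wins 2. The patch wins overall but not every group — no Simpson reversal.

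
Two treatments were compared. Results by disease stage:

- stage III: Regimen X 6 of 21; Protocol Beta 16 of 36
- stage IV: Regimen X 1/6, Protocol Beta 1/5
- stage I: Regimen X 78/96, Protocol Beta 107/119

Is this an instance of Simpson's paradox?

Stage III: Regimen X 6/21 = 28.6%, Protocol Beta 16/36 = 44.4% → Protocol Beta
Stage IV: Regimen X 1/6 = 16.7%, Protocol Beta 1/5 = 20.0% → Protocol Beta
Stage I: Regimen X 78/96 = 81.2%, Protocol Beta 107/119 = 89.9% → Protocol Beta
Overall: Regimen X 85/123 = 69.1%, Protocol Beta 124/160 = 77.5% → Protocol Beta
Protocol Beta wins overall and in every disease group — no reversal.

No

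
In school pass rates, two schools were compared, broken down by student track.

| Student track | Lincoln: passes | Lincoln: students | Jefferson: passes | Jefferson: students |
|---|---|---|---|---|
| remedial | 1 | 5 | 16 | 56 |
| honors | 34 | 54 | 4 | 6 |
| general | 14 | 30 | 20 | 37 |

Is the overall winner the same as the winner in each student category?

Remedial: Lincoln 1/5 = 20.0%, Jefferson 16/56 = 28.6% → Jefferson
Honors: Lincoln 34/54 = 63.0%, Jefferson 4/6 = 66.7% → Jefferson
General: Lincoln 14/30 = 46.7%, Jefferson 20/37 = 54.1% → Jefferson
Overall: Lincoln 49/89 = 55.1%, Jefferson 40/99 = 40.4% → Lincoln
Jefferson wins each student group but Lincoln wins overall — the comparison reverses. Jefferson's students skew toward remedial, which has a lower base rate.

No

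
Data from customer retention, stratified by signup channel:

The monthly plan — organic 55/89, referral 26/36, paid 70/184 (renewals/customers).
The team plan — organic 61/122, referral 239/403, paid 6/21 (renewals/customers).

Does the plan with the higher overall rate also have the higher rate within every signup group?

No

Organic: the monthly plan 55/89 = 61.8%, the team plan 61/122 = 50.0% → the monthly plan
Referral: the monthly plan 26/36 = 72.2%, the team plan 239/403 = 59.3% → the monthly plan
Paid: the monthly plan 70/184 = 38.0%, the team plan 6/21 = 28.6% → the monthly plan
Overall: the monthly plan 151/309 = 48.9%, the team plan 306/546 = 56.0% → the team plan
The monthly plan wins each signup group but the team plan wins overall — the comparison reverses. The monthly plan's customers skew toward paid, which has a lower base rate.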